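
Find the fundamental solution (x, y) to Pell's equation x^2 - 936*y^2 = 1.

First expand sqrt(936) as a continued fraction. With x_i = (sqrt(936) + m_i)/d_i and (m_0, d_0) = (0, 1): a_0 = floor(sqrt(936)) = 30, since 30^2 = 900 <= 936 < 961 = 31^2.
Iterate m_{i+1} = d_i*a_i - m_i, d_{i+1} = (936 - m_{i+1}^2)/d_i, a_{i+1} = floor((a_0 + m_{i+1})/d_{i+1}):
  m_1 = 1*30 - 0 = 30, d_1 = (936 - 30^2)/1 = 36/1 = 36, a_1 = floor((30 + 30)/36) = 1.
  m_2 = 36*1 - 30 = 6, d_2 = (936 - 6^2)/36 = 900/36 = 25, a_2 = floor((30 + 6)/25) = 1.
  m_3 = 25*1 - 6 = 19, d_3 = (936 - 19^2)/25 = 575/25 = 23, a_3 = floor((30 + 19)/23) = 2.
  m_4 = 23*2 - 19 = 27, d_4 = (936 - 27^2)/23 = 207/23 = 9, a_4 = floor((30 + 27)/9) = 6.
  m_5 = 9*6 - 27 = 27, d_5 = (936 - 27^2)/9 = 207/9 = 23, a_5 = floor((30 + 27)/23) = 2.
  m_6 = 23*2 - 27 = 19, d_6 = (936 - 19^2)/23 = 575/23 = 25, a_6 = floor((30 + 19)/25) = 1.
  m_7 = 25*1 - 19 = 6, d_7 = (936 - 6^2)/25 = 900/25 = 36, a_7 = floor((30 + 6)/36) = 1.
  m_8 = 36*1 - 6 = 30, d_8 = (936 - 30^2)/36 = 36/36 = 1, a_8 = floor((30 + 30)/1) = 60.
  m_9 = 1*60 - 30 = 30, d_9 = (936 - 30^2)/1 = 36/1 = 36: (m_9, d_9) = (m_1, d_1) = (30, 36), so from here the quotients repeat a_1, ..., a_8; the period length is 8.
So sqrt(936) = [30; (1, 1, 2, 6, 2, 1, 1, 60)] with period length k = 8.
k is even, so the fundamental solution of x^2 - 936y^2 = 1 is (p_{k-1}, q_{k-1}) = (p_7, q_7); compute convergents through index 7.
Convergents (p_i = a_i*p_{i-1} + p_{i-2}, q_i = a_i*q_{i-1} + q_{i-2} with p_{-2}=0, p_{-1}=1, q_{-2}=1, q_{-1}=0):
  i=0: a_0=30, p_0 = 30*1 + 0 = 30, q_0 = 30*0 + 1 = 1.
  i=1: a_1=1, p_1 = 1*30 + 1 = 31, q_1 = 1*1 + 0 = 1.
  i=2: a_2=1, p_2 = 1*31 + 30 = 61, q_2 = 1*1 + 1 = 2.
  i=3: a_3=2, p_3 = 2*61 + 31 = 153, q_3 = 2*2 + 1 = 5.
  i=4: a_4=6, p_4 = 6*153 + 61 = 979, q_4 = 6*5 + 2 = 32.
  i=5: a_5=2, p_5 = 2*979 + 153 = 2111, q_5 = 2*32 + 5 = 69.
  i=6: a_6=1, p_6 = 1*2111 + 979 = 3090, q_6 = 1*69 + 32 = 101.
  i=7: a_7=1, p_7 = 1*3090 + 2111 = 5201, q_7 = 1*101 + 69 = 170.
Check: 5201^2 - 936*170^2 = 27050401 - 27050400 = 1, so (x, y) = (5201, 170) solves the equation, and by the theorem it is the least positive solution.

(x, y) = (5201, 170)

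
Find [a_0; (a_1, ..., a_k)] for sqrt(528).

Write x_i = (sqrt(528) + m_i)/d_i with (m_0, d_0) = (0, 1). a_0 = floor(sqrt(528)) = 22, since 22^2 = 484 <= 528 < 529 = 23^2.
Iterate m_{i+1} = d_i*a_i - m_i, d_{i+1} = (528 - m_{i+1}^2)/d_i, a_{i+1} = floor((a_0 + m_{i+1})/d_{i+1}):
  m_1 = 1*22 - 0 = 22, d_1 = (528 - 22^2)/1 = 44/1 = 44, a_1 = floor((22 + 22)/44) = 1.
  m_2 = 44*1 - 22 = 22, d_2 = (528 - 22^2)/44 = 44/44 = 1, a_2 = floor((22 + 22)/1) = 44.
  m_3 = 1*44 - 22 = 22, d_3 = (528 - 22^2)/1 = 44/1 = 44: (m_3, d_3) = (m_1, d_1) = (22, 44), so from here the quotients repeat a_1, a_2; the period length is 2.
Hence the expansion of sqrt(528) is a_0 = 22 followed by the repeating block 1, 44 (period 2).

[22; (1, 44)]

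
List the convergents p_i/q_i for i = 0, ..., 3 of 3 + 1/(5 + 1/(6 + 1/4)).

Using the convergent recurrence p_i = a_i*p_{i-1} + p_{i-2}, q_i = a_i*q_{i-1} + q_{i-2} with p_{-2}=0, p_{-1}=1, q_{-2}=1, q_{-1}=0:
  i=0: a_0=3, p_0 = 3*1 + 0 = 3, q_0 = 3*0 + 1 = 1.
  i=1: a_1=5, p_1 = 5*3 + 1 = 16, q_1 = 5*1 + 0 = 5.
  i=2: a_2=6, p_2 = 6*16 + 3 = 99, q_2 = 6*5 + 1 = 31.
  i=3: a_3=4, p_3 = 4*99 + 16 = 412, q_3 = 4*31 + 5 = 129.

3/1, 16/5, 99/31, 412/129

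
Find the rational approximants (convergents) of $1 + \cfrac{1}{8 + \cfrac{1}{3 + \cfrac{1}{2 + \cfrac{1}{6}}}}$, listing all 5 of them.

Using the convergent recurrence p_i = a_i*p_{i-1} + p_{i-2}, q_i = a_i*q_{i-1} + q_{i-2} with p_{-2}=0, p_{-1}=1, q_{-2}=1, q_{-1}=0:
  i=0: a_0=1, p_0 = 1*1 + 0 = 1, q_0 = 1*0 + 1 = 1.
  i=1: a_1=8, p_1 = 8*1 + 1 = 9, q_1 = 8*1 + 0 = 8.
  i=2: a_2=3, p_2 = 3*9 + 1 = 28, q_2 = 3*8 + 1 = 25.
  i=3: a_3=2, p_3 = 2*28 + 9 = 65, q_3 = 2*25 + 8 = 58.
  i=4: a_4=6, p_4 = 6*65 + 28 = 418, q_4 = 6*58 + 25 = 373.

1/1, 9/8, 28/25, 65/58, 418/373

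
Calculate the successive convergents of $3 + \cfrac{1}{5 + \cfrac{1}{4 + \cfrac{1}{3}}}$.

Using the convergent recurrence p_i = a_i*p_{i-1} + p_{i-2}, q_i = a_i*q_{i-1} + q_{i-2} with p_{-2}=0, p_{-1}=1, q_{-2}=1, q_{-1}=0:
  i=0: a_0=3, p_0 = 3*1 + 0 = 3, q_0 = 3*0 + 1 = 1.
  i=1: a_1=5, p_1 = 5*3 + 1 = 16, q_1 = 5*1 + 0 = 5.
  i=2: a_2=4, p_2 = 4*16 + 3 = 67, q_2 = 4*5 + 1 = 21.
  i=3: a_3=3, p_3 = 3*67 + 16 = 217, q_3 = 3*21 + 5 = 68.

3/1, 16/5, 67/21, 217/68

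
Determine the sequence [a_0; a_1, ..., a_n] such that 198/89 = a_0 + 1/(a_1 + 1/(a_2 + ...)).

Run the Euclidean algorithm on 198 and 89; the successive quotients are the partial quotients a_0, a_1, ... (each step inverts the fractional part left over by the previous one):
  198 = 2*89 + 20, so a_0 = 2.
  89 = 4*20 + 9, so a_1 = 4.
  20 = 2*9 + 2, so a_2 = 2.
  9 = 4*2 + 1, so a_3 = 4.
  2 = 2*1 + 0, so a_4 = 2.
The remainder reaches 0 after 5 divisions, so the expansion has 5 partial quotients, read off in order.

[2; 4, 2, 4, 2]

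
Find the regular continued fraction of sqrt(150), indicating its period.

[12; (4, 24)]

Write x_i = (sqrt(150) + m_i)/d_i with (m_0, d_0) = (0, 1). a_0 = floor(sqrt(150)) = 12, since 12^2 = 144 <= 150 < 169 = 13^2.
Iterate m_{i+1} = d_i*a_i - m_i, d_{i+1} = (150 - m_{i+1}^2)/d_i, a_{i+1} = floor((a_0 + m_{i+1})/d_{i+1}):
  m_1 = 1*12 - 0 = 12, d_1 = (150 - 12^2)/1 = 6/1 = 6, a_1 = floor((12 + 12)/6) = 4.
  m_2 = 6*4 - 12 = 12, d_2 = (150 - 12^2)/6 = 6/6 = 1, a_2 = floor((12 + 12)/1) = 24.
  m_3 = 1*24 - 12 = 12, d_3 = (150 - 12^2)/1 = 6/1 = 6: (m_3, d_3) = (m_1, d_1) = (12, 6), so from here the quotients repeat a_1, a_2; the period length is 2.
Hence the expansion of sqrt(150) is a_0 = 12 followed by the repeating block 4, 24 (period 2).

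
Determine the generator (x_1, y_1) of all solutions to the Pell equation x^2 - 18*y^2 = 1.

(x, y) = (17, 4)

First expand sqrt(18) as a continued fraction. With x_i = (sqrt(18) + m_i)/d_i and (m_0, d_0) = (0, 1): a_0 = floor(sqrt(18)) = 4, since 4^2 = 16 <= 18 < 25 = 5^2.
Iterate m_{i+1} = d_i*a_i - m_i, d_{i+1} = (18 - m_{i+1}^2)/d_i, a_{i+1} = floor((a_0 + m_{i+1})/d_{i+1}):
  m_1 = 1*4 - 0 = 4, d_1 = (18 - 4^2)/1 = 2/1 = 2, a_1 = floor((4 + 4)/2) = 4.
  m_2 = 2*4 - 4 = 4, d_2 = (18 - 4^2)/2 = 2/2 = 1, a_2 = floor((4 + 4)/1) = 8.
  m_3 = 1*8 - 4 = 4, d_3 = (18 - 4^2)/1 = 2/1 = 2: (m_3, d_3) = (m_1, d_1) = (4, 2), so from here the quotients repeat a_1, a_2; the period length is 2.
So sqrt(18) = [4; (4, 8)] with period length k = 2.
k is even, so the fundamental solution of x^2 - 18y^2 = 1 is (p_{k-1}, q_{k-1}) = (p_1, q_1); compute convergents through index 1.
Convergents (p_i = a_i*p_{i-1} + p_{i-2}, q_i = a_i*q_{i-1} + q_{i-2} with p_{-2}=0, p_{-1}=1, q_{-2}=1, q_{-1}=0):
  i=0: a_0=4, p_0 = 4*1 + 0 = 4, q_0 = 4*0 + 1 = 1.
  i=1: a_1=4, p_1 = 4*4 + 1 = 17, q_1 = 4*1 + 0 = 4.
Check: 17^2 - 18*4^2 = 289 - 288 = 1, so (x, y) = (17, 4) solves the equation, and by the theorem it is the least positive solution.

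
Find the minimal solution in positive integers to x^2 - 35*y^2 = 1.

First expand sqrt(35) as a continued fraction. With x_i = (sqrt(35) + m_i)/d_i and (m_0, d_0) = (0, 1): a_0 = floor(sqrt(35)) = 5, since 5^2 = 25 <= 35 < 36 = 6^2.
Iterate m_{i+1} = d_i*a_i - m_i, d_{i+1} = (35 - m_{i+1}^2)/d_i, a_{i+1} = floor((a_0 + m_{i+1})/d_{i+1}):
  m_1 = 1*5 - 0 = 5, d_1 = (35 - 5^2)/1 = 10/1 = 10, a_1 = floor((5 + 5)/10) = 1.
  m_2 = 10*1 - 5 = 5, d_2 = (35 - 5^2)/10 = 10/10 = 1, a_2 = floor((5 + 5)/1) = 10.
  m_3 = 1*10 - 5 = 5, d_3 = (35 - 5^2)/1 = 10/1 = 10: (m_3, d_3) = (m_1, d_1) = (5, 10), so from here the quotients repeat a_1, a_2; the period length is 2.
So sqrt(35) = [5; (1, 10)] with period length k = 2.
k is even, so the fundamental solution of x^2 - 35y^2 = 1 is (p_{k-1}, q_{k-1}) = (p_1, q_1); compute convergents through index 1.
Convergents (p_i = a_i*p_{i-1} + p_{i-2}, q_i = a_i*q_{i-1} + q_{i-2} with p_{-2}=0, p_{-1}=1, q_{-2}=1, q_{-1}=0):
  i=0: a_0=5, p_0 = 5*1 + 0 = 5, q_0 = 5*0 + 1 = 1.
  i=1: a_1=1, p_1 = 1*5 + 1 = 6, q_1 = 1*1 + 0 = 1.
Check: 6^2 - 35*1^2 = 36 - 35 = 1, so (x, y) = (6, 1) solves the equation, and by the theorem it is the least positive solution.

(x, y) = (6, 1)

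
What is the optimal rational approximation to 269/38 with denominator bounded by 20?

Expand x = 269/38 as a continued fraction with the Euclidean algorithm:
  269 = 7*38 + 3, so a_0 = 7.
  38 = 12*3 + 2, so a_1 = 12.
  3 = 1*2 + 1, so a_2 = 1.
  2 = 2*1 + 0, so a_3 = 2.
so x = [7; 12, 1, 2].
Convergents (p_i = a_i*p_{i-1} + p_{i-2}, q_i = a_i*q_{i-1} + q_{i-2} with p_{-2}=0, p_{-1}=1, q_{-2}=1, q_{-1}=0), until the denominator exceeds 20:
  i=0: a_0=7, p_0 = 7*1 + 0 = 7, q_0 = 7*0 + 1 = 1.
  i=1: a_1=12, p_1 = 12*7 + 1 = 85, q_1 = 12*1 + 0 = 12.
  i=2: a_2=1, p_2 = 1*85 + 7 = 92, q_2 = 1*12 + 1 = 13.
  i=3: a_3=2, p_3 = 2*92 + 85 = 269, q_3 = 2*13 + 12 = 38.
q_3 = 38 > 20, so the last convergent with denominator <= 20 is p_2/q_2 = 92/13.
The closest fraction with denominator <= 20 is either p_2/q_2 or the intermediate fraction (k*p_2 + p_1)/(k*q_2 + q_1) with the largest k >= 1 whose denominator stays <= 20; these approach x as k grows, and every other convergent or intermediate fraction in range is farther away.
Largest k: floor((20 - q_1)/q_2) = floor((20 - 12)/13) = 0.
Since k = 0, no intermediate fraction beyond p_2/q_2 has denominator <= 20, so the convergent 92/13 is the closest (its error is |269*13 - 92*38|/(38*13) = 1/494).

92/13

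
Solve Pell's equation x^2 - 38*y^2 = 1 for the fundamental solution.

First expand sqrt(38) as a continued fraction. With x_i = (sqrt(38) + m_i)/d_i and (m_0, d_0) = (0, 1): a_0 = floor(sqrt(38)) = 6, since 6^2 = 36 <= 38 < 49 = 7^2.
Iterate m_{i+1} = d_i*a_i - m_i, d_{i+1} = (38 - m_{i+1}^2)/d_i, a_{i+1} = floor((a_0 + m_{i+1})/d_{i+1}):
  m_1 = 1*6 - 0 = 6, d_1 = (38 - 6^2)/1 = 2/1 = 2, a_1 = floor((6 + 6)/2) = 6.
  m_2 = 2*6 - 6 = 6, d_2 = (38 - 6^2)/2 = 2/2 = 1, a_2 = floor((6 + 6)/1) = 12.
  m_3 = 1*12 - 6 = 6, d_3 = (38 - 6^2)/1 = 2/1 = 2: (m_3, d_3) = (m_1, d_1) = (6, 2), so from here the quotients repeat a_1, a_2; the period length is 2.
So sqrt(38) = [6; (6, 12)] with period length k = 2.
k is even, so the fundamental solution of x^2 - 38y^2 = 1 is (p_{k-1}, q_{k-1}) = (p_1, q_1); compute convergents through index 1.
Convergents (p_i = a_i*p_{i-1} + p_{i-2}, q_i = a_i*q_{i-1} + q_{i-2} with p_{-2}=0, p_{-1}=1, q_{-2}=1, q_{-1}=0):
  i=0: a_0=6, p_0 = 6*1 + 0 = 6, q_0 = 6*0 + 1 = 1.
  i=1: a_1=6, p_1 = 6*6 + 1 = 37, q_1 = 6*1 + 0 = 6.
Check: 37^2 - 38*6^2 = 1369 - 1368 = 1, so (x, y) = (37, 6) solves the equation, and by the theorem it is the least positive solution.

(x, y) = (37, 6)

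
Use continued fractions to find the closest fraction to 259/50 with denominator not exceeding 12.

57/11

Expand x = 259/50 as a continued fraction with the Euclidean algorithm:
  259 = 5*50 + 9, so a_0 = 5.
  50 = 5*9 + 5, so a_1 = 5.
  9 = 1*5 + 4, so a_2 = 1.
  5 = 1*4 + 1, so a_3 = 1.
  4 = 4*1 + 0, so a_4 = 4.
so x = [5; 5, 1, 1, 4].
Convergents (p_i = a_i*p_{i-1} + p_{i-2}, q_i = a_i*q_{i-1} + q_{i-2} with p_{-2}=0, p_{-1}=1, q_{-2}=1, q_{-1}=0), until the denominator exceeds 12:
  i=0: a_0=5, p_0 = 5*1 + 0 = 5, q_0 = 5*0 + 1 = 1.
  i=1: a_1=5, p_1 = 5*5 + 1 = 26, q_1 = 5*1 + 0 = 5.
  i=2: a_2=1, p_2 = 1*26 + 5 = 31, q_2 = 1*5 + 1 = 6.
  i=3: a_3=1, p_3 = 1*31 + 26 = 57, q_3 = 1*6 + 5 = 11.
  i=4: a_4=4, p_4 = 4*57 + 31 = 259, q_4 = 4*11 + 6 = 50.
q_4 = 50 > 12, so the last convergent with denominator <= 12 is p_3/q_3 = 57/11.
The closest fraction with denominator <= 12 is either p_3/q_3 or the intermediate fraction (k*p_3 + p_2)/(k*q_3 + q_2) with the largest k >= 1 whose denominator stays <= 12; these approach x as k grows, and every other convergent or intermediate fraction in range is farther away.
Largest k: floor((12 - q_2)/q_3) = floor((12 - 6)/11) = 0.
Since k = 0, no intermediate fraction beyond p_3/q_3 has denominator <= 12, so the convergent 57/11 is the closest (its error is |259*11 - 57*50|/(50*11) = 1/550).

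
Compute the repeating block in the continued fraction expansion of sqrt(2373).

Write x_i = (sqrt(2373) + m_i)/d_i with (m_0, d_0) = (0, 1). a_0 = floor(sqrt(2373)) = 48, since 48^2 = 2304 <= 2373 < 2401 = 49^2.
Iterate m_{i+1} = d_i*a_i - m_i, d_{i+1} = (2373 - m_{i+1}^2)/d_i, a_{i+1} = floor((a_0 + m_{i+1})/d_{i+1}):
  m_1 = 1*48 - 0 = 48, d_1 = (2373 - 48^2)/1 = 69/1 = 69, a_1 = floor((48 + 48)/69) = 1.
  m_2 = 69*1 - 48 = 21, d_2 = (2373 - 21^2)/69 = 1932/69 = 28, a_2 = floor((48 + 21)/28) = 2.
  m_3 = 28*2 - 21 = 35, d_3 = (2373 - 35^2)/28 = 1148/28 = 41, a_3 = floor((48 + 35)/41) = 2.
  m_4 = 41*2 - 35 = 47, d_4 = (2373 - 47^2)/41 = 164/41 = 4, a_4 = floor((48 + 47)/4) = 23.
  m_5 = 4*23 - 47 = 45, d_5 = (2373 - 45^2)/4 = 348/4 = 87, a_5 = floor((48 + 45)/87) = 1.
  m_6 = 87*1 - 45 = 42, d_6 = (2373 - 42^2)/87 = 609/87 = 7, a_6 = floor((48 + 42)/7) = 12.
  m_7 = 7*12 - 42 = 42, d_7 = (2373 - 42^2)/7 = 609/7 = 87, a_7 = floor((48 + 42)/87) = 1.
  m_8 = 87*1 - 42 = 45, d_8 = (2373 - 45^2)/87 = 348/87 = 4, a_8 = floor((48 + 45)/4) = 23.
  m_9 = 4*23 - 45 = 47, d_9 = (2373 - 47^2)/4 = 164/4 = 41, a_9 = floor((48 + 47)/41) = 2.
  m_10 = 41*2 - 47 = 35, d_10 = (2373 - 35^2)/41 = 1148/41 = 28, a_10 = floor((48 + 35)/28) = 2.
  m_11 = 28*2 - 35 = 21, d_11 = (2373 - 21^2)/28 = 1932/28 = 69, a_11 = floor((48 + 21)/69) = 1.
  m_12 = 69*1 - 21 = 48, d_12 = (2373 - 48^2)/69 = 69/69 = 1, a_12 = floor((48 + 48)/1) = 96.
  m_13 = 1*96 - 48 = 48, d_13 = (2373 - 48^2)/1 = 69/1 = 69: (m_13, d_13) = (m_1, d_1) = (48, 69), so from here the quotients repeat a_1, ..., a_12; the period length is 12.
Hence the expansion of sqrt(2373) is a_0 = 48 followed by the repeating block 1, 2, 2, 23, 1, 12, 1, 23, 2, 2, 1, 96 (period 12).

[48; (1, 2, 2, 23, 1, 12, 1, 23, 2, 2, 1, 96)]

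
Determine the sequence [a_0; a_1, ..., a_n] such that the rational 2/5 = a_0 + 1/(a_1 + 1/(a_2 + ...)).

[0; 2, 2]

Run the Euclidean algorithm on 2 and 5; the successive quotients are the partial quotients a_0, a_1, ... (each step inverts the fractional part left over by the previous one):
  2 = 0*5 + 2, so a_0 = 0.
  5 = 2*2 + 1, so a_1 = 2.
  2 = 2*1 + 0, so a_2 = 2.
The remainder reaches 0 after 3 divisions, so the expansion has 3 partial quotients, read off in order.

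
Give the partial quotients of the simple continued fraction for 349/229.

[1; 1, 1, 9, 1, 10]

Run the Euclidean algorithm on 349 and 229; the successive quotients are the partial quotients a_0, a_1, ... (each step inverts the fractional part left over by the previous one):
  349 = 1*229 + 120, so a_0 = 1.
  229 = 1*120 + 109, so a_1 = 1.
  120 = 1*109 + 11, so a_2 = 1.
  109 = 9*11 + 10, so a_3 = 9.
  11 = 1*10 + 1, so a_4 = 1.
  10 = 10*1 + 0, so a_5 = 10.
The remainder reaches 0 after 6 divisions, so the expansion has 6 partial quotients, read off in order.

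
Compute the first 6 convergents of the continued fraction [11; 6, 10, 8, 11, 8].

Using the convergent recurrence p_i = a_i*p_{i-1} + p_{i-2}, q_i = a_i*q_{i-1} + q_{i-2} with p_{-2}=0, p_{-1}=1, q_{-2}=1, q_{-1}=0:
  i=0: a_0=11, p_0 = 11*1 + 0 = 11, q_0 = 11*0 + 1 = 1.
  i=1: a_1=6, p_1 = 6*11 + 1 = 67, q_1 = 6*1 + 0 = 6.
  i=2: a_2=10, p_2 = 10*67 + 11 = 681, q_2 = 10*6 + 1 = 61.
  i=3: a_3=8, p_3 = 8*681 + 67 = 5515, q_3 = 8*61 + 6 = 494.
  i=4: a_4=11, p_4 = 11*5515 + 681 = 61346, q_4 = 11*494 + 61 = 5495.
  i=5: a_5=8, p_5 = 8*61346 + 5515 = 496283, q_5 = 8*5495 + 494 = 44454.

11/1, 67/6, 681/61, 5515/494, 61346/5495, 496283/44454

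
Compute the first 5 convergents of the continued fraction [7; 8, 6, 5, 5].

7/1, 57/8, 349/49, 1802/253, 9359/1314

Using the convergent recurrence p_i = a_i*p_{i-1} + p_{i-2}, q_i = a_i*q_{i-1} + q_{i-2} with p_{-2}=0, p_{-1}=1, q_{-2}=1, q_{-1}=0:
  i=0: a_0=7, p_0 = 7*1 + 0 = 7, q_0 = 7*0 + 1 = 1.
  i=1: a_1=8, p_1 = 8*7 + 1 = 57, q_1 = 8*1 + 0 = 8.
  i=2: a_2=6, p_2 = 6*57 + 7 = 349, q_2 = 6*8 + 1 = 49.
  i=3: a_3=5, p_3 = 5*349 + 57 = 1802, q_3 = 5*49 + 8 = 253.
  i=4: a_4=5, p_4 = 5*1802 + 349 = 9359, q_4 = 5*253 + 49 = 1314.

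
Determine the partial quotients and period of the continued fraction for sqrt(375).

[19; (2, 1, 2, 1, 5, 1, 2, 1, 2, 38)]

Write x_i = (sqrt(375) + m_i)/d_i with (m_0, d_0) = (0, 1). a_0 = floor(sqrt(375)) = 19, since 19^2 = 361 <= 375 < 400 = 20^2.
Iterate m_{i+1} = d_i*a_i - m_i, d_{i+1} = (375 - m_{i+1}^2)/d_i, a_{i+1} = floor((a_0 + m_{i+1})/d_{i+1}):
  m_1 = 1*19 - 0 = 19, d_1 = (375 - 19^2)/1 = 14/1 = 14, a_1 = floor((19 + 19)/14) = 2.
  m_2 = 14*2 - 19 = 9, d_2 = (375 - 9^2)/14 = 294/14 = 21, a_2 = floor((19 + 9)/21) = 1.
  m_3 = 21*1 - 9 = 12, d_3 = (375 - 12^2)/21 = 231/21 = 11, a_3 = floor((19 + 12)/11) = 2.
  m_4 = 11*2 - 12 = 10, d_4 = (375 - 10^2)/11 = 275/11 = 25, a_4 = floor((19 + 10)/25) = 1.
  m_5 = 25*1 - 10 = 15, d_5 = (375 - 15^2)/25 = 150/25 = 6, a_5 = floor((19 + 15)/6) = 5.
  m_6 = 6*5 - 15 = 15, d_6 = (375 - 15^2)/6 = 150/6 = 25, a_6 = floor((19 + 15)/25) = 1.
  m_7 = 25*1 - 15 = 10, d_7 = (375 - 10^2)/25 = 275/25 = 11, a_7 = floor((19 + 10)/11) = 2.
  m_8 = 11*2 - 10 = 12, d_8 = (375 - 12^2)/11 = 231/11 = 21, a_8 = floor((19 + 12)/21) = 1.
  m_9 = 21*1 - 12 = 9, d_9 = (375 - 9^2)/21 = 294/21 = 14, a_9 = floor((19 + 9)/14) = 2.
  m_10 = 14*2 - 9 = 19, d_10 = (375 - 19^2)/14 = 14/14 = 1, a_10 = floor((19 + 19)/1) = 38.
  m_11 = 1*38 - 19 = 19, d_11 = (375 - 19^2)/1 = 14/1 = 14: (m_11, d_11) = (m_1, d_1) = (19, 14), so from here the quotients repeat a_1, ..., a_10; the period length is 10.
Hence the expansion of sqrt(375) is a_0 = 19 followed by the repeating block 2, 1, 2, 1, 5, 1, 2, 1, 2, 38 (period 10).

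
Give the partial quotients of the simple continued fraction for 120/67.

[1; 1, 3, 1, 3, 1, 2]

Run the Euclidean algorithm on 120 and 67; the successive quotients are the partial quotients a_0, a_1, ... (each step inverts the fractional part left over by the previous one):
  120 = 1*67 + 53, so a_0 = 1.
  67 = 1*53 + 14, so a_1 = 1.
  53 = 3*14 + 11, so a_2 = 3.
  14 = 1*11 + 3, so a_3 = 1.
  11 = 3*3 + 2, so a_4 = 3.
  3 = 1*2 + 1, so a_5 = 1.
  2 = 2*1 + 0, so a_6 = 2.
The remainder reaches 0 after 7 divisions, so the expansion has 7 partial quotients, read off in order.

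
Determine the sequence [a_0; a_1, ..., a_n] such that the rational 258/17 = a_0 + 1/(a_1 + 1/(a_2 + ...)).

[15; 5, 1, 2]

Run the Euclidean algorithm on 258 and 17; the successive quotients are the partial quotients a_0, a_1, ... (each step inverts the fractional part left over by the previous one):
  258 = 15*17 + 3, so a_0 = 15.
  17 = 5*3 + 2, so a_1 = 5.
  3 = 1*2 + 1, so a_2 = 1.
  2 = 2*1 + 0, so a_3 = 2.
The remainder reaches 0 after 4 divisions, so the expansion has 4 partial quotients, read off in order.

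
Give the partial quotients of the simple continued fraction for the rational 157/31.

Run the Euclidean algorithm on 157 and 31; the successive quotients are the partial quotients a_0, a_1, ... (each step inverts the fractional part left over by the previous one):
  157 = 5*31 + 2, so a_0 = 5.
  31 = 15*2 + 1, so a_1 = 15.
  2 = 2*1 + 0, so a_2 = 2.
The remainder reaches 0 after 3 divisions, so the expansion has 3 partial quotients, read off in order.

[5; 15, 2]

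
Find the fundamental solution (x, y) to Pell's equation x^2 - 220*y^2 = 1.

First expand sqrt(220) as a continued fraction. With x_i = (sqrt(220) + m_i)/d_i and (m_0, d_0) = (0, 1): a_0 = floor(sqrt(220)) = 14, since 14^2 = 196 <= 220 < 225 = 15^2.
Iterate m_{i+1} = d_i*a_i - m_i, d_{i+1} = (220 - m_{i+1}^2)/d_i, a_{i+1} = floor((a_0 + m_{i+1})/d_{i+1}):
  m_1 = 1*14 - 0 = 14, d_1 = (220 - 14^2)/1 = 24/1 = 24, a_1 = floor((14 + 14)/24) = 1.
  m_2 = 24*1 - 14 = 10, d_2 = (220 - 10^2)/24 = 120/24 = 5, a_2 = floor((14 + 10)/5) = 4.
  m_3 = 5*4 - 10 = 10, d_3 = (220 - 10^2)/5 = 120/5 = 24, a_3 = floor((14 + 10)/24) = 1.
  m_4 = 24*1 - 10 = 14, d_4 = (220 - 14^2)/24 = 24/24 = 1, a_4 = floor((14 + 14)/1) = 28.
  m_5 = 1*28 - 14 = 14, d_5 = (220 - 14^2)/1 = 24/1 = 24: (m_5, d_5) = (m_1, d_1) = (14, 24), so from here the quotients repeat a_1, ..., a_4; the period length is 4.
So sqrt(220) = [14; (1, 4, 1, 28)] with period length k = 4.
k is even, so the fundamental solution of x^2 - 220y^2 = 1 is (p_{k-1}, q_{k-1}) = (p_3, q_3); compute convergents through index 3.
Convergents (p_i = a_i*p_{i-1} + p_{i-2}, q_i = a_i*q_{i-1} + q_{i-2} with p_{-2}=0, p_{-1}=1, q_{-2}=1, q_{-1}=0):
  i=0: a_0=14, p_0 = 14*1 + 0 = 14, q_0 = 14*0 + 1 = 1.
  i=1: a_1=1, p_1 = 1*14 + 1 = 15, q_1 = 1*1 + 0 = 1.
  i=2: a_2=4, p_2 = 4*15 + 14 = 74, q_2 = 4*1 + 1 = 5.
  i=3: a_3=1, p_3 = 1*74 + 15 = 89, q_3 = 1*5 + 1 = 6.
Check: 89^2 - 220*6^2 = 7921 - 7920 = 1, so (x, y) = (89, 6) solves the equation, and by the theorem it is the least positive solution.

(x, y) = (89, 6)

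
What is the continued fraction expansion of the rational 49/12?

[4; 12]

Run the Euclidean algorithm on 49 and 12; the successive quotients are the partial quotients a_0, a_1, ... (each step inverts the fractional part left over by the previous one):
  49 = 4*12 + 1, so a_0 = 4.
  12 = 12*1 + 0, so a_1 = 12.
The remainder reaches 0 after 2 divisions, so the expansion has 2 partial quotients, read off in order.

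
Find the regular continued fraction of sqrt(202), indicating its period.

Write x_i = (sqrt(202) + m_i)/d_i with (m_0, d_0) = (0, 1). a_0 = floor(sqrt(202)) = 14, since 14^2 = 196 <= 202 < 225 = 15^2.
Iterate m_{i+1} = d_i*a_i - m_i, d_{i+1} = (202 - m_{i+1}^2)/d_i, a_{i+1} = floor((a_0 + m_{i+1})/d_{i+1}):
  m_1 = 1*14 - 0 = 14, d_1 = (202 - 14^2)/1 = 6/1 = 6, a_1 = floor((14 + 14)/6) = 4.
  m_2 = 6*4 - 14 = 10, d_2 = (202 - 10^2)/6 = 102/6 = 17, a_2 = floor((14 + 10)/17) = 1.
  m_3 = 17*1 - 10 = 7, d_3 = (202 - 7^2)/17 = 153/17 = 9, a_3 = floor((14 + 7)/9) = 2.
  m_4 = 9*2 - 7 = 11, d_4 = (202 - 11^2)/9 = 81/9 = 9, a_4 = floor((14 + 11)/9) = 2.
  m_5 = 9*2 - 11 = 7, d_5 = (202 - 7^2)/9 = 153/9 = 17, a_5 = floor((14 + 7)/17) = 1.
  m_6 = 17*1 - 7 = 10, d_6 = (202 - 10^2)/17 = 102/17 = 6, a_6 = floor((14 + 10)/6) = 4.
  m_7 = 6*4 - 10 = 14, d_7 = (202 - 14^2)/6 = 6/6 = 1, a_7 = floor((14 + 14)/1) = 28.
  m_8 = 1*28 - 14 = 14, d_8 = (202 - 14^2)/1 = 6/1 = 6: (m_8, d_8) = (m_1, d_1) = (14, 6), so from here the quotients repeat a_1, ..., a_7; the period length is 7.
Hence the expansion of sqrt(202) is a_0 = 14 followed by the repeating block 4, 1, 2, 2, 1, 4, 28 (period 7).

[14; (4, 1, 2, 2, 1, 4, 28)]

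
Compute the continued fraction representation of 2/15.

Run the Euclidean algorithm on 2 and 15; the successive quotients are the partial quotients a_0, a_1, ... (each step inverts the fractional part left over by the previous one):
  2 = 0*15 + 2, so a_0 = 0.
  15 = 7*2 + 1, so a_1 = 7.
  2 = 2*1 + 0, so a_2 = 2.
The remainder reaches 0 after 3 divisions, so the expansion has 3 partial quotients, read off in order.

[0; 7, 2]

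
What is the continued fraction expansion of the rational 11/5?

Run the Euclidean algorithm on 11 and 5; the successive quotients are the partial quotients a_0, a_1, ... (each step inverts the fractional part left over by the previous one):
  11 = 2*5 + 1, so a_0 = 2.
  5 = 5*1 + 0, so a_1 = 5.
The remainder reaches 0 after 2 divisions, so the expansion has 2 partial quotients, read off in order.

[2; 5]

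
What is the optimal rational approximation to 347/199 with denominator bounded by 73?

68/39

Expand x = 347/199 as a continued fraction with the Euclidean algorithm:
  347 = 1*199 + 148, so a_0 = 1.
  199 = 1*148 + 51, so a_1 = 1.
  148 = 2*51 + 46, so a_2 = 2.
  51 = 1*46 + 5, so a_3 = 1.
  46 = 9*5 + 1, so a_4 = 9.
  5 = 5*1 + 0, so a_5 = 5.
so x = [1; 1, 2, 1, 9, 5].
Convergents (p_i = a_i*p_{i-1} + p_{i-2}, q_i = a_i*q_{i-1} + q_{i-2} with p_{-2}=0, p_{-1}=1, q_{-2}=1, q_{-1}=0), until the denominator exceeds 73:
  i=0: a_0=1, p_0 = 1*1 + 0 = 1, q_0 = 1*0 + 1 = 1.
  i=1: a_1=1, p_1 = 1*1 + 1 = 2, q_1 = 1*1 + 0 = 1.
  i=2: a_2=2, p_2 = 2*2 + 1 = 5, q_2 = 2*1 + 1 = 3.
  i=3: a_3=1, p_3 = 1*5 + 2 = 7, q_3 = 1*3 + 1 = 4.
  i=4: a_4=9, p_4 = 9*7 + 5 = 68, q_4 = 9*4 + 3 = 39.
  i=5: a_5=5, p_5 = 5*68 + 7 = 347, q_5 = 5*39 + 4 = 199.
q_5 = 199 > 73, so the last convergent with denominator <= 73 is p_4/q_4 = 68/39.
The closest fraction with denominator <= 73 is either p_4/q_4 or the intermediate fraction (k*p_4 + p_3)/(k*q_4 + q_3) with the largest k >= 1 whose denominator stays <= 73; these approach x as k grows, and every other convergent or intermediate fraction in range is farther away.
Largest k: floor((73 - q_3)/q_4) = floor((73 - 4)/39) = 1.
That gives (1*68 + 7)/(1*39 + 4) = 75/43.
Compare the errors: |x - 68/39| = |347*39 - 68*199|/(199*39) = 1/7761, and |x - 75/43| = |347*43 - 75*199|/(199*43) = 4/8557.
Cross-multiplying, 1*8557 = 8557 < 31044 = 4*7761, so 1/7761 is smaller: the convergent 68/39 is closer to x than 75/43.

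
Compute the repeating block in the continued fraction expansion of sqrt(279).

[16; (1, 2, 2, 1, 2, 2, 1, 32)]

Write x_i = (sqrt(279) + m_i)/d_i with (m_0, d_0) = (0, 1). a_0 = floor(sqrt(279)) = 16, since 16^2 = 256 <= 279 < 289 = 17^2.
Iterate m_{i+1} = d_i*a_i - m_i, d_{i+1} = (279 - m_{i+1}^2)/d_i, a_{i+1} = floor((a_0 + m_{i+1})/d_{i+1}):
  m_1 = 1*16 - 0 = 16, d_1 = (279 - 16^2)/1 = 23/1 = 23, a_1 = floor((16 + 16)/23) = 1.
  m_2 = 23*1 - 16 = 7, d_2 = (279 - 7^2)/23 = 230/23 = 10, a_2 = floor((16 + 7)/10) = 2.
  m_3 = 10*2 - 7 = 13, d_3 = (279 - 13^2)/10 = 110/10 = 11, a_3 = floor((16 + 13)/11) = 2.
  m_4 = 11*2 - 13 = 9, d_4 = (279 - 9^2)/11 = 198/11 = 18, a_4 = floor((16 + 9)/18) = 1.
  m_5 = 18*1 - 9 = 9, d_5 = (279 - 9^2)/18 = 198/18 = 11, a_5 = floor((16 + 9)/11) = 2.
  m_6 = 11*2 - 9 = 13, d_6 = (279 - 13^2)/11 = 110/11 = 10, a_6 = floor((16 + 13)/10) = 2.
  m_7 = 10*2 - 13 = 7, d_7 = (279 - 7^2)/10 = 230/10 = 23, a_7 = floor((16 + 7)/23) = 1.
  m_8 = 23*1 - 7 = 16, d_8 = (279 - 16^2)/23 = 23/23 = 1, a_8 = floor((16 + 16)/1) = 32.
  m_9 = 1*32 - 16 = 16, d_9 = (279 - 16^2)/1 = 23/1 = 23: (m_9, d_9) = (m_1, d_1) = (16, 23), so from here the quotients repeat a_1, ..., a_8; the period length is 8.
Hence the expansion of sqrt(279) is a_0 = 16 followed by the repeating block 1, 2, 2, 1, 2, 2, 1, 32 (period 8).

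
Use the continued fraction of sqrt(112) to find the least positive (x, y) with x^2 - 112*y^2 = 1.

First expand sqrt(112) as a continued fraction. With x_i = (sqrt(112) + m_i)/d_i and (m_0, d_0) = (0, 1): a_0 = floor(sqrt(112)) = 10, since 10^2 = 100 <= 112 < 121 = 11^2.
Iterate m_{i+1} = d_i*a_i - m_i, d_{i+1} = (112 - m_{i+1}^2)/d_i, a_{i+1} = floor((a_0 + m_{i+1})/d_{i+1}):
  m_1 = 1*10 - 0 = 10, d_1 = (112 - 10^2)/1 = 12/1 = 12, a_1 = floor((10 + 10)/12) = 1.
  m_2 = 12*1 - 10 = 2, d_2 = (112 - 2^2)/12 = 108/12 = 9, a_2 = floor((10 + 2)/9) = 1.
  m_3 = 9*1 - 2 = 7, d_3 = (112 - 7^2)/9 = 63/9 = 7, a_3 = floor((10 + 7)/7) = 2.
  m_4 = 7*2 - 7 = 7, d_4 = (112 - 7^2)/7 = 63/7 = 9, a_4 = floor((10 + 7)/9) = 1.
  m_5 = 9*1 - 7 = 2, d_5 = (112 - 2^2)/9 = 108/9 = 12, a_5 = floor((10 + 2)/12) = 1.
  m_6 = 12*1 - 2 = 10, d_6 = (112 - 10^2)/12 = 12/12 = 1, a_6 = floor((10 + 10)/1) = 20.
  m_7 = 1*20 - 10 = 10, d_7 = (112 - 10^2)/1 = 12/1 = 12: (m_7, d_7) = (m_1, d_1) = (10, 12), so from here the quotients repeat a_1, ..., a_6; the period length is 6.
So sqrt(112) = [10; (1, 1, 2, 1, 1, 20)] with period length k = 6.
k is even, so the fundamental solution of x^2 - 112y^2 = 1 is (p_{k-1}, q_{k-1}) = (p_5, q_5); compute convergents through index 5.
Convergents (p_i = a_i*p_{i-1} + p_{i-2}, q_i = a_i*q_{i-1} + q_{i-2} with p_{-2}=0, p_{-1}=1, q_{-2}=1, q_{-1}=0):
  i=0: a_0=10, p_0 = 10*1 + 0 = 10, q_0 = 10*0 + 1 = 1.
  i=1: a_1=1, p_1 = 1*10 + 1 = 11, q_1 = 1*1 + 0 = 1.
  i=2: a_2=1, p_2 = 1*11 + 10 = 21, q_2 = 1*1 + 1 = 2.
  i=3: a_3=2, p_3 = 2*21 + 11 = 53, q_3 = 2*2 + 1 = 5.
  i=4: a_4=1, p_4 = 1*53 + 21 = 74, q_4 = 1*5 + 2 = 7.
  i=5: a_5=1, p_5 = 1*74 + 53 = 127, q_5 = 1*7 + 5 = 12.
Check: 127^2 - 112*12^2 = 16129 - 16128 = 1, so (x, y) = (127, 12) solves the equation, and by the theorem it is the least positive solution.

(x, y) = (127, 12)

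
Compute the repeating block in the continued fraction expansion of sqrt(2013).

[44; (1, 6, 2, 21, 1, 28, 1, 21, 2, 6, 1, 88)]

Write x_i = (sqrt(2013) + m_i)/d_i with (m_0, d_0) = (0, 1). a_0 = floor(sqrt(2013)) = 44, since 44^2 = 1936 <= 2013 < 2025 = 45^2.
Iterate m_{i+1} = d_i*a_i - m_i, d_{i+1} = (2013 - m_{i+1}^2)/d_i, a_{i+1} = floor((a_0 + m_{i+1})/d_{i+1}):
  m_1 = 1*44 - 0 = 44, d_1 = (2013 - 44^2)/1 = 77/1 = 77, a_1 = floor((44 + 44)/77) = 1.
  m_2 = 77*1 - 44 = 33, d_2 = (2013 - 33^2)/77 = 924/77 = 12, a_2 = floor((44 + 33)/12) = 6.
  m_3 = 12*6 - 33 = 39, d_3 = (2013 - 39^2)/12 = 492/12 = 41, a_3 = floor((44 + 39)/41) = 2.
  m_4 = 41*2 - 39 = 43, d_4 = (2013 - 43^2)/41 = 164/41 = 4, a_4 = floor((44 + 43)/4) = 21.
  m_5 = 4*21 - 43 = 41, d_5 = (2013 - 41^2)/4 = 332/4 = 83, a_5 = floor((44 + 41)/83) = 1.
  m_6 = 83*1 - 41 = 42, d_6 = (2013 - 42^2)/83 = 249/83 = 3, a_6 = floor((44 + 42)/3) = 28.
  m_7 = 3*28 - 42 = 42, d_7 = (2013 - 42^2)/3 = 249/3 = 83, a_7 = floor((44 + 42)/83) = 1.
  m_8 = 83*1 - 42 = 41, d_8 = (2013 - 41^2)/83 = 332/83 = 4, a_8 = floor((44 + 41)/4) = 21.
  m_9 = 4*21 - 41 = 43, d_9 = (2013 - 43^2)/4 = 164/4 = 41, a_9 = floor((44 + 43)/41) = 2.
  m_10 = 41*2 - 43 = 39, d_10 = (2013 - 39^2)/41 = 492/41 = 12, a_10 = floor((44 + 39)/12) = 6.
  m_11 = 12*6 - 39 = 33, d_11 = (2013 - 33^2)/12 = 924/12 = 77, a_11 = floor((44 + 33)/77) = 1.
  m_12 = 77*1 - 33 = 44, d_12 = (2013 - 44^2)/77 = 77/77 = 1, a_12 = floor((44 + 44)/1) = 88.
  m_13 = 1*88 - 44 = 44, d_13 = (2013 - 44^2)/1 = 77/1 = 77: (m_13, d_13) = (m_1, d_1) = (44, 77), so from here the quotients repeat a_1, ..., a_12; the period length is 12.
Hence the expansion of sqrt(2013) is a_0 = 44 followed by the repeating block 1, 6, 2, 21, 1, 28, 1, 21, 2, 6, 1, 88 (period 12).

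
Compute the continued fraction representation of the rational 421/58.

Run the Euclidean algorithm on 421 and 58; the successive quotients are the partial quotients a_0, a_1, ... (each step inverts the fractional part left over by the previous one):
  421 = 7*58 + 15, so a_0 = 7.
  58 = 3*15 + 13, so a_1 = 3.
  15 = 1*13 + 2, so a_2 = 1.
  13 = 6*2 + 1, so a_3 = 6.
  2 = 2*1 + 0, so a_4 = 2.
The remainder reaches 0 after 5 divisions, so the expansion has 5 partial quotients, read off in order.

[7; 3, 1, 6, 2]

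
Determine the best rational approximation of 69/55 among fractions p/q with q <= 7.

5/4

Expand x = 69/55 as a continued fraction with the Euclidean algorithm:
  69 = 1*55 + 14, so a_0 = 1.
  55 = 3*14 + 13, so a_1 = 3.
  14 = 1*13 + 1, so a_2 = 1.
  13 = 13*1 + 0, so a_3 = 13.
so x = [1; 3, 1, 13].
Convergents (p_i = a_i*p_{i-1} + p_{i-2}, q_i = a_i*q_{i-1} + q_{i-2} with p_{-2}=0, p_{-1}=1, q_{-2}=1, q_{-1}=0), until the denominator exceeds 7:
  i=0: a_0=1, p_0 = 1*1 + 0 = 1, q_0 = 1*0 + 1 = 1.
  i=1: a_1=3, p_1 = 3*1 + 1 = 4, q_1 = 3*1 + 0 = 3.
  i=2: a_2=1, p_2 = 1*4 + 1 = 5, q_2 = 1*3 + 1 = 4.
  i=3: a_3=13, p_3 = 13*5 + 4 = 69, q_3 = 13*4 + 3 = 55.
q_3 = 55 > 7, so the last convergent with denominator <= 7 is p_2/q_2 = 5/4.
The closest fraction with denominator <= 7 is either p_2/q_2 or the intermediate fraction (k*p_2 + p_1)/(k*q_2 + q_1) with the largest k >= 1 whose denominator stays <= 7; these approach x as k grows, and every other convergent or intermediate fraction in range is farther away.
Largest k: floor((7 - q_1)/q_2) = floor((7 - 3)/4) = 1.
That gives (1*5 + 4)/(1*4 + 3) = 9/7.
Compare the errors: |x - 5/4| = |69*4 - 5*55|/(55*4) = 1/220, and |x - 9/7| = |69*7 - 9*55|/(55*7) = 12/385.
Cross-multiplying, 1*385 = 385 < 2640 = 12*220, so 1/220 is smaller: the convergent 5/4 is closer to x than 9/7.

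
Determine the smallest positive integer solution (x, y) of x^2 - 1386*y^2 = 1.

First expand sqrt(1386) as a continued fraction. With x_i = (sqrt(1386) + m_i)/d_i and (m_0, d_0) = (0, 1): a_0 = floor(sqrt(1386)) = 37, since 37^2 = 1369 <= 1386 < 1444 = 38^2.
Iterate m_{i+1} = d_i*a_i - m_i, d_{i+1} = (1386 - m_{i+1}^2)/d_i, a_{i+1} = floor((a_0 + m_{i+1})/d_{i+1}):
  m_1 = 1*37 - 0 = 37, d_1 = (1386 - 37^2)/1 = 17/1 = 17, a_1 = floor((37 + 37)/17) = 4.
  m_2 = 17*4 - 37 = 31, d_2 = (1386 - 31^2)/17 = 425/17 = 25, a_2 = floor((37 + 31)/25) = 2.
  m_3 = 25*2 - 31 = 19, d_3 = (1386 - 19^2)/25 = 1025/25 = 41, a_3 = floor((37 + 19)/41) = 1.
  m_4 = 41*1 - 19 = 22, d_4 = (1386 - 22^2)/41 = 902/41 = 22, a_4 = floor((37 + 22)/22) = 2.
  m_5 = 22*2 - 22 = 22, d_5 = (1386 - 22^2)/22 = 902/22 = 41, a_5 = floor((37 + 22)/41) = 1.
  m_6 = 41*1 - 22 = 19, d_6 = (1386 - 19^2)/41 = 1025/41 = 25, a_6 = floor((37 + 19)/25) = 2.
  m_7 = 25*2 - 19 = 31, d_7 = (1386 - 31^2)/25 = 425/25 = 17, a_7 = floor((37 + 31)/17) = 4.
  m_8 = 17*4 - 31 = 37, d_8 = (1386 - 37^2)/17 = 17/17 = 1, a_8 = floor((37 + 37)/1) = 74.
  m_9 = 1*74 - 37 = 37, d_9 = (1386 - 37^2)/1 = 17/1 = 17: (m_9, d_9) = (m_1, d_1) = (37, 17), so from here the quotients repeat a_1, ..., a_8; the period length is 8.
So sqrt(1386) = [37; (4, 2, 1, 2, 1, 2, 4, 74)] with period length k = 8.
k is even, so the fundamental solution of x^2 - 1386y^2 = 1 is (p_{k-1}, q_{k-1}) = (p_7, q_7); compute convergents through index 7.
Convergents (p_i = a_i*p_{i-1} + p_{i-2}, q_i = a_i*q_{i-1} + q_{i-2} with p_{-2}=0, p_{-1}=1, q_{-2}=1, q_{-1}=0):
  i=0: a_0=37, p_0 = 37*1 + 0 = 37, q_0 = 37*0 + 1 = 1.
  i=1: a_1=4, p_1 = 4*37 + 1 = 149, q_1 = 4*1 + 0 = 4.
  i=2: a_2=2, p_2 = 2*149 + 37 = 335, q_2 = 2*4 + 1 = 9.
  i=3: a_3=1, p_3 = 1*335 + 149 = 484, q_3 = 1*9 + 4 = 13.
  i=4: a_4=2, p_4 = 2*484 + 335 = 1303, q_4 = 2*13 + 9 = 35.
  i=5: a_5=1, p_5 = 1*1303 + 484 = 1787, q_5 = 1*35 + 13 = 48.
  i=6: a_6=2, p_6 = 2*1787 + 1303 = 4877, q_6 = 2*48 + 35 = 131.
  i=7: a_7=4, p_7 = 4*4877 + 1787 = 21295, q_7 = 4*131 + 48 = 572.
Check: 21295^2 - 1386*572^2 = 453477025 - 453477024 = 1, so (x, y) = (21295, 572) solves the equation, and by the theorem it is the least positive solution.

(x, y) = (21295, 572)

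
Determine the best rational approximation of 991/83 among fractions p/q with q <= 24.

Expand x = 991/83 as a continued fraction with the Euclidean algorithm:
  991 = 11*83 + 78, so a_0 = 11.
  83 = 1*78 + 5, so a_1 = 1.
  78 = 15*5 + 3, so a_2 = 15.
  5 = 1*3 + 2, so a_3 = 1.
  3 = 1*2 + 1, so a_4 = 1.
  2 = 2*1 + 0, so a_5 = 2.
so x = [11; 1, 15, 1, 1, 2].
Convergents (p_i = a_i*p_{i-1} + p_{i-2}, q_i = a_i*q_{i-1} + q_{i-2} with p_{-2}=0, p_{-1}=1, q_{-2}=1, q_{-1}=0), until the denominator exceeds 24:
  i=0: a_0=11, p_0 = 11*1 + 0 = 11, q_0 = 11*0 + 1 = 1.
  i=1: a_1=1, p_1 = 1*11 + 1 = 12, q_1 = 1*1 + 0 = 1.
  i=2: a_2=15, p_2 = 15*12 + 11 = 191, q_2 = 15*1 + 1 = 16.
  i=3: a_3=1, p_3 = 1*191 + 12 = 203, q_3 = 1*16 + 1 = 17.
  i=4: a_4=1, p_4 = 1*203 + 191 = 394, q_4 = 1*17 + 16 = 33.
q_4 = 33 > 24, so the last convergent with denominator <= 24 is p_3/q_3 = 203/17.
The closest fraction with denominator <= 24 is either p_3/q_3 or the intermediate fraction (k*p_3 + p_2)/(k*q_3 + q_2) with the largest k >= 1 whose denominator stays <= 24; these approach x as k grows, and every other convergent or intermediate fraction in range is farther away.
Largest k: floor((24 - q_2)/q_3) = floor((24 - 16)/17) = 0.
Since k = 0, no intermediate fraction beyond p_3/q_3 has denominator <= 24, so the convergent 203/17 is the closest (its error is |991*17 - 203*83|/(83*17) = 2/1411).

203/17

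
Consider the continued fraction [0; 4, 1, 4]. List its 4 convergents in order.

0/1, 1/4, 1/5, 5/24

Using the convergent recurrence p_i = a_i*p_{i-1} + p_{i-2}, q_i = a_i*q_{i-1} + q_{i-2} with p_{-2}=0, p_{-1}=1, q_{-2}=1, q_{-1}=0:
  i=0: a_0=0, p_0 = 0*1 + 0 = 0, q_0 = 0*0 + 1 = 1.
  i=1: a_1=4, p_1 = 4*0 + 1 = 1, q_1 = 4*1 + 0 = 4.
  i=2: a_2=1, p_2 = 1*1 + 0 = 1, q_2 = 1*4 + 1 = 5.
  i=3: a_3=4, p_3 = 4*1 + 1 = 5, q_3 = 4*5 + 4 = 24.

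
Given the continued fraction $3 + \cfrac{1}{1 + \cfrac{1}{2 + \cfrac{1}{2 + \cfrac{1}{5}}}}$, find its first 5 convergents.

3/1, 4/1, 11/3, 26/7, 141/38

Using the convergent recurrence p_i = a_i*p_{i-1} + p_{i-2}, q_i = a_i*q_{i-1} + q_{i-2} with p_{-2}=0, p_{-1}=1, q_{-2}=1, q_{-1}=0:
  i=0: a_0=3, p_0 = 3*1 + 0 = 3, q_0 = 3*0 + 1 = 1.
  i=1: a_1=1, p_1 = 1*3 + 1 = 4, q_1 = 1*1 + 0 = 1.
  i=2: a_2=2, p_2 = 2*4 + 3 = 11, q_2 = 2*1 + 1 = 3.
  i=3: a_3=2, p_3 = 2*11 + 4 = 26, q_3 = 2*3 + 1 = 7.
  i=4: a_4=5, p_4 = 5*26 + 11 = 141, q_4 = 5*7 + 3 = 38.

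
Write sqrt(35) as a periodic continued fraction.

Write x_i = (sqrt(35) + m_i)/d_i with (m_0, d_0) = (0, 1). a_0 = floor(sqrt(35)) = 5, since 5^2 = 25 <= 35 < 36 = 6^2.
Iterate m_{i+1} = d_i*a_i - m_i, d_{i+1} = (35 - m_{i+1}^2)/d_i, a_{i+1} = floor((a_0 + m_{i+1})/d_{i+1}):
  m_1 = 1*5 - 0 = 5, d_1 = (35 - 5^2)/1 = 10/1 = 10, a_1 = floor((5 + 5)/10) = 1.
  m_2 = 10*1 - 5 = 5, d_2 = (35 - 5^2)/10 = 10/10 = 1, a_2 = floor((5 + 5)/1) = 10.
  m_3 = 1*10 - 5 = 5, d_3 = (35 - 5^2)/1 = 10/1 = 10: (m_3, d_3) = (m_1, d_1) = (5, 10), so from here the quotients repeat a_1, a_2; the period length is 2.
Hence the expansion of sqrt(35) is a_0 = 5 followed by the repeating block 1, 10 (period 2).

[5; (1, 10)]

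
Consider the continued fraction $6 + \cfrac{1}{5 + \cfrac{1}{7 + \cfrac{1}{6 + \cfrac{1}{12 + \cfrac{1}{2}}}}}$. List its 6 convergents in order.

Using the convergent recurrence p_i = a_i*p_{i-1} + p_{i-2}, q_i = a_i*q_{i-1} + q_{i-2} with p_{-2}=0, p_{-1}=1, q_{-2}=1, q_{-1}=0:
  i=0: a_0=6, p_0 = 6*1 + 0 = 6, q_0 = 6*0 + 1 = 1.
  i=1: a_1=5, p_1 = 5*6 + 1 = 31, q_1 = 5*1 + 0 = 5.
  i=2: a_2=7, p_2 = 7*31 + 6 = 223, q_2 = 7*5 + 1 = 36.
  i=3: a_3=6, p_3 = 6*223 + 31 = 1369, q_3 = 6*36 + 5 = 221.
  i=4: a_4=12, p_4 = 12*1369 + 223 = 16651, q_4 = 12*221 + 36 = 2688.
  i=5: a_5=2, p_5 = 2*16651 + 1369 = 34671, q_5 = 2*2688 + 221 = 5597.

6/1, 31/5, 223/36, 1369/221, 16651/2688, 34671/5597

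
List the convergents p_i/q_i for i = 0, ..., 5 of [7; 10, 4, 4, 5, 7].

7/1, 71/10, 291/41, 1235/174, 6466/911, 46497/6551

Using the convergent recurrence p_i = a_i*p_{i-1} + p_{i-2}, q_i = a_i*q_{i-1} + q_{i-2} with p_{-2}=0, p_{-1}=1, q_{-2}=1, q_{-1}=0:
  i=0: a_0=7, p_0 = 7*1 + 0 = 7, q_0 = 7*0 + 1 = 1.
  i=1: a_1=10, p_1 = 10*7 + 1 = 71, q_1 = 10*1 + 0 = 10.
  i=2: a_2=4, p_2 = 4*71 + 7 = 291, q_2 = 4*10 + 1 = 41.
  i=3: a_3=4, p_3 = 4*291 + 71 = 1235, q_3 = 4*41 + 10 = 174.
  i=4: a_4=5, p_4 = 5*1235 + 291 = 6466, q_4 = 5*174 + 41 = 911.
  i=5: a_5=7, p_5 = 7*6466 + 1235 = 46497, q_5 = 7*911 + 174 = 6551.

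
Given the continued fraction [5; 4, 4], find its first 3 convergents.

5/1, 21/4, 89/17

Using the convergent recurrence p_i = a_i*p_{i-1} + p_{i-2}, q_i = a_i*q_{i-1} + q_{i-2} with p_{-2}=0, p_{-1}=1, q_{-2}=1, q_{-1}=0:
  i=0: a_0=5, p_0 = 5*1 + 0 = 5, q_0 = 5*0 + 1 = 1.
  i=1: a_1=4, p_1 = 4*5 + 1 = 21, q_1 = 4*1 + 0 = 4.
  i=2: a_2=4, p_2 = 4*21 + 5 = 89, q_2 = 4*4 + 1 = 17.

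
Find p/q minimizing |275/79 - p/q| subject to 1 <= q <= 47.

94/27

Expand x = 275/79 as a continued fraction with the Euclidean algorithm:
  275 = 3*79 + 38, so a_0 = 3.
  79 = 2*38 + 3, so a_1 = 2.
  38 = 12*3 + 2, so a_2 = 12.
  3 = 1*2 + 1, so a_3 = 1.
  2 = 2*1 + 0, so a_4 = 2.
so x = [3; 2, 12, 1, 2].
Convergents (p_i = a_i*p_{i-1} + p_{i-2}, q_i = a_i*q_{i-1} + q_{i-2} with p_{-2}=0, p_{-1}=1, q_{-2}=1, q_{-1}=0), until the denominator exceeds 47:
  i=0: a_0=3, p_0 = 3*1 + 0 = 3, q_0 = 3*0 + 1 = 1.
  i=1: a_1=2, p_1 = 2*3 + 1 = 7, q_1 = 2*1 + 0 = 2.
  i=2: a_2=12, p_2 = 12*7 + 3 = 87, q_2 = 12*2 + 1 = 25.
  i=3: a_3=1, p_3 = 1*87 + 7 = 94, q_3 = 1*25 + 2 = 27.
  i=4: a_4=2, p_4 = 2*94 + 87 = 275, q_4 = 2*27 + 25 = 79.
q_4 = 79 > 47, so the last convergent with denominator <= 47 is p_3/q_3 = 94/27.
The closest fraction with denominator <= 47 is either p_3/q_3 or the intermediate fraction (k*p_3 + p_2)/(k*q_3 + q_2) with the largest k >= 1 whose denominator stays <= 47; these approach x as k grows, and every other convergent or intermediate fraction in range is farther away.
Largest k: floor((47 - q_2)/q_3) = floor((47 - 25)/27) = 0.
Since k = 0, no intermediate fraction beyond p_3/q_3 has denominator <= 47, so the convergent 94/27 is the closest (its error is |275*27 - 94*79|/(79*27) = 1/2133).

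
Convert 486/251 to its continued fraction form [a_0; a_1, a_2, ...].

Run the Euclidean algorithm on 486 and 251; the successive quotients are the partial quotients a_0, a_1, ... (each step inverts the fractional part left over by the previous one):
  486 = 1*251 + 235, so a_0 = 1.
  251 = 1*235 + 16, so a_1 = 1.
  235 = 14*16 + 11, so a_2 = 14.
  16 = 1*11 + 5, so a_3 = 1.
  11 = 2*5 + 1, so a_4 = 2.
  5 = 5*1 + 0, so a_5 = 5.
The remainder reaches 0 after 6 divisions, so the expansion has 6 partial quotients, read off in order.

[1; 1, 14, 1, 2, 5]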